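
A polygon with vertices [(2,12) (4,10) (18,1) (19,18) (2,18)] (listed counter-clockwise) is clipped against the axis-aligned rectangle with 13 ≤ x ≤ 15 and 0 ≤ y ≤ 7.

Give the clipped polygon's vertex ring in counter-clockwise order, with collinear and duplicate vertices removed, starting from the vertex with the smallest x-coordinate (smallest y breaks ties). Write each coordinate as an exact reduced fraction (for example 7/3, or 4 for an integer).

Clipped polygon: [(13,59/14) (15,41/14) (15,7) (13,7)]

1. After x ≥ 13: [(13,59/14) (18,1) (19,18) (13,18)]
2. After x ≤ 15: [(13,59/14) (15,41/14) (15,18) (13,18)]
3. After y ≥ 0: [(13,59/14) (15,41/14) (15,18) (13,18)]
4. After y ≤ 7: [(13,7) (13,59/14) (15,41/14) (15,7)]
5. Canonical ring: [(13,59/14) (15,41/14) (15,7) (13,7)]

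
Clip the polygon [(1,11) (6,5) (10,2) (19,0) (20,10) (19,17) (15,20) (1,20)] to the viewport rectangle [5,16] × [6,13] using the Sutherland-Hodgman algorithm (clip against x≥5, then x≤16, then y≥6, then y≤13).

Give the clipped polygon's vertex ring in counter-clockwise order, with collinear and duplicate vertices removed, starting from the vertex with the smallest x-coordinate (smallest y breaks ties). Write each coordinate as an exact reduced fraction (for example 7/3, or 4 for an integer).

Clipped polygon: [(5,31/5) (31/6,6) (16,6) (16,13) (5,13)]

1. After x ≥ 5: [(5,31/5) (6,5) (10,2) (19,0) (20,10) (19,17) (15,20) (5,20)]
2. After x ≤ 16: [(5,31/5) (6,5) (10,2) (16,2/3) (16,77/4) (15,20) (5,20)]
3. After y ≥ 6: [(5,31/5) (31/6,6) (16,6) (16,77/4) (15,20) (5,20)]
4. After y ≤ 13: [(5,13) (5,31/5) (31/6,6) (16,6) (16,13)]
5. Canonical ring: [(5,31/5) (31/6,6) (16,6) (16,13) (5,13)]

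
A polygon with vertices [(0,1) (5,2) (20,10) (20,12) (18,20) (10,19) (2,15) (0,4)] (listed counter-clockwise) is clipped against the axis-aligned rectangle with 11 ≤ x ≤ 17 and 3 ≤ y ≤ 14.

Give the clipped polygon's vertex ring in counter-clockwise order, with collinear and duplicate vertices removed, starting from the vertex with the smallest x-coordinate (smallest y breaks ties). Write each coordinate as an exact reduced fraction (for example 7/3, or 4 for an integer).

1. After x ≥ 11: [(11,26/5) (20,10) (20,12) (18,20) (11,153/8)]
2. After x ≤ 17: [(11,26/5) (17,42/5) (17,159/8) (11,153/8)]
3. After y ≥ 3: [(11,26/5) (17,42/5) (17,159/8) (11,153/8)]
4. After y ≤ 14: [(11,14) (11,26/5) (17,42/5) (17,14)]
5. Canonical ring: [(11,26/5) (17,42/5) (17,14) (11,14)]

Clipped polygon: [(11,26/5) (17,42/5) (17,14) (11,14)]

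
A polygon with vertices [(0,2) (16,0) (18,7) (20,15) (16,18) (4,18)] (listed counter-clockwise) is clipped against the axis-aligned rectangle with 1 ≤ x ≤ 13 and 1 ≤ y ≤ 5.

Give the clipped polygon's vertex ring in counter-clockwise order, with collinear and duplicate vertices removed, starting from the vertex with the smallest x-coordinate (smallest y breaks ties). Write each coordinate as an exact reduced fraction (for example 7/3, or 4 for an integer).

Clipped polygon: [(1,15/8) (8,1) (13,1) (13,5) (1,5)]

1. After x ≥ 1: [(1,6) (1,15/8) (16,0) (18,7) (20,15) (16,18) (4,18)]
2. After x ≤ 13: [(1,6) (1,15/8) (13,3/8) (13,18) (4,18)]
3. After y ≥ 1: [(1,6) (1,15/8) (8,1) (13,1) (13,18) (4,18)]
4. After y ≤ 5: [(1,5) (1,15/8) (8,1) (13,1) (13,5)]
5. Canonical ring: [(1,15/8) (8,1) (13,1) (13,5) (1,5)]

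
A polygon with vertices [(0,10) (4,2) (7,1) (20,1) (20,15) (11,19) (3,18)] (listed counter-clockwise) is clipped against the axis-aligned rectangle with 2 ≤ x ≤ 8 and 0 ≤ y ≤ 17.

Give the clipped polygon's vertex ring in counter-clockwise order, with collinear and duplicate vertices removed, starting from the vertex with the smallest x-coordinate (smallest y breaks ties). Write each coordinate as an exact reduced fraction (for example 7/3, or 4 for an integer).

Clipped polygon: [(2,6) (4,2) (7,1) (8,1) (8,17) (21/8,17) (2,46/3)]

1. After x ≥ 2: [(2,46/3) (2,6) (4,2) (7,1) (20,1) (20,15) (11,19) (3,18)]
2. After x ≤ 8: [(2,46/3) (2,6) (4,2) (7,1) (8,1) (8,149/8) (3,18)]
3. After y ≥ 0: [(2,46/3) (2,6) (4,2) (7,1) (8,1) (8,149/8) (3,18)]
4. After y ≤ 17: [(21/8,17) (2,46/3) (2,6) (4,2) (7,1) (8,1) (8,17)]
5. Canonical ring: [(2,6) (4,2) (7,1) (8,1) (8,17) (21/8,17) (2,46/3)]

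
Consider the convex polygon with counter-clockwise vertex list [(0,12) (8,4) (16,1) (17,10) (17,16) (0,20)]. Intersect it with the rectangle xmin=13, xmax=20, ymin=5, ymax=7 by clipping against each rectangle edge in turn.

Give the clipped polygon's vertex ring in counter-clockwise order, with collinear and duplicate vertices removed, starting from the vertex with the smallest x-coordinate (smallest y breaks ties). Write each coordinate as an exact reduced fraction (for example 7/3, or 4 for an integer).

1. After x ≥ 13: [(13,17/8) (16,1) (17,10) (17,16) (13,288/17)]
2. After x ≤ 20: [(13,17/8) (16,1) (17,10) (17,16) (13,288/17)]
3. After y ≥ 5: [(13,5) (148/9,5) (17,10) (17,16) (13,288/17)]
4. After y ≤ 7: [(13,7) (13,5) (148/9,5) (50/3,7)]
5. Canonical ring: [(13,5) (148/9,5) (50/3,7) (13,7)]

Clipped polygon: [(13,5) (148/9,5) (50/3,7) (13,7)]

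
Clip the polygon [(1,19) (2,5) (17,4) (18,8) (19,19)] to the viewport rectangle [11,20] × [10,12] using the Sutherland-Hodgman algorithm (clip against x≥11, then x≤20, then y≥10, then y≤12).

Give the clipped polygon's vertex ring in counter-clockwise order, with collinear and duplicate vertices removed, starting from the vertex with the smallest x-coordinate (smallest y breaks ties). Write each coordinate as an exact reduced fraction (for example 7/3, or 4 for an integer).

Clipped polygon: [(11,10) (200/11,10) (202/11,12) (11,12)]

1. After x ≥ 11: [(11,19) (11,22/5) (17,4) (18,8) (19,19)]
2. After x ≤ 20: [(11,19) (11,22/5) (17,4) (18,8) (19,19)]
3. After y ≥ 10: [(11,19) (11,10) (200/11,10) (19,19)]
4. After y ≤ 12: [(11,12) (11,10) (200/11,10) (202/11,12)]
5. Canonical ring: [(11,10) (200/11,10) (202/11,12) (11,12)]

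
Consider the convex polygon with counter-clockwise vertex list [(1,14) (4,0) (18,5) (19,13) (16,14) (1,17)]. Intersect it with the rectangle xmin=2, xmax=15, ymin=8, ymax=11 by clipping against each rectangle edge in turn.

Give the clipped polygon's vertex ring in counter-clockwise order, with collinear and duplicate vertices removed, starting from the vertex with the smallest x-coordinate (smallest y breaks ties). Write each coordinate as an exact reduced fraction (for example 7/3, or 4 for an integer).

1. After x ≥ 2: [(2,28/3) (4,0) (18,5) (19,13) (16,14) (2,84/5)]
2. After x ≤ 15: [(2,28/3) (4,0) (15,55/14) (15,71/5) (2,84/5)]
3. After y ≥ 8: [(2,28/3) (16/7,8) (15,8) (15,71/5) (2,84/5)]
4. After y ≤ 11: [(2,11) (2,28/3) (16/7,8) (15,8) (15,11)]
5. Canonical ring: [(2,28/3) (16/7,8) (15,8) (15,11) (2,11)]

Clipped polygon: [(2,28/3) (16/7,8) (15,8) (15,11) (2,11)]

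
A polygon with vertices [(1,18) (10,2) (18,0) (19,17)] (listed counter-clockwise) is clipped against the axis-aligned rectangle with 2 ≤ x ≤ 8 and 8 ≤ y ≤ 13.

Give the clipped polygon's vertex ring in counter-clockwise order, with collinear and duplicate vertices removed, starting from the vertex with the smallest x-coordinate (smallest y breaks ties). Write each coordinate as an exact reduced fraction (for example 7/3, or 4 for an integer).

1. After x ≥ 2: [(2,323/18) (2,146/9) (10,2) (18,0) (19,17)]
2. After x ≤ 8: [(8,317/18) (2,323/18) (2,146/9) (8,50/9)]
3. After y ≥ 8: [(8,8) (8,317/18) (2,323/18) (2,146/9) (53/8,8)]
4. After y ≤ 13: [(8,8) (8,13) (61/16,13) (53/8,8)]
5. Canonical ring: [(61/16,13) (53/8,8) (8,8) (8,13)]

Clipped polygon: [(61/16,13) (53/8,8) (8,8) (8,13)]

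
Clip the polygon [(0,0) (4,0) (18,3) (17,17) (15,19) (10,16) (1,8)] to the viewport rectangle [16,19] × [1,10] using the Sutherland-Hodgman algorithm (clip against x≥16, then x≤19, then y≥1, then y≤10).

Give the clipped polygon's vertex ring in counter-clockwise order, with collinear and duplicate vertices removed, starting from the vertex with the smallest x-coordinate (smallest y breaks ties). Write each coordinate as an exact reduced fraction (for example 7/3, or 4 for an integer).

Clipped polygon: [(16,18/7) (18,3) (35/2,10) (16,10)]

1. After x ≥ 16: [(16,18/7) (18,3) (17,17) (16,18)]
2. After x ≤ 19: [(16,18/7) (18,3) (17,17) (16,18)]
3. After y ≥ 1: [(16,18/7) (18,3) (17,17) (16,18)]
4. After y ≤ 10: [(16,10) (16,18/7) (18,3) (35/2,10)]
5. Canonical ring: [(16,18/7) (18,3) (35/2,10) (16,10)]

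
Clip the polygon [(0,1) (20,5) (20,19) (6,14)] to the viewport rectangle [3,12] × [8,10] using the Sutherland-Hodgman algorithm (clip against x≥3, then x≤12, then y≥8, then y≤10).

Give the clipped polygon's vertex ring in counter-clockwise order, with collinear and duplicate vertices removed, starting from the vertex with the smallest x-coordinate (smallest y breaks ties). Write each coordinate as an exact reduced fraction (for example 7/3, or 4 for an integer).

Clipped polygon: [(42/13,8) (12,8) (12,10) (54/13,10)]

1. After x ≥ 3: [(3,15/2) (3,8/5) (20,5) (20,19) (6,14)]
2. After x ≤ 12: [(3,15/2) (3,8/5) (12,17/5) (12,113/7) (6,14)]
3. After y ≥ 8: [(42/13,8) (12,8) (12,113/7) (6,14)]
4. After y ≤ 10: [(54/13,10) (42/13,8) (12,8) (12,10)]
5. Canonical ring: [(42/13,8) (12,8) (12,10) (54/13,10)]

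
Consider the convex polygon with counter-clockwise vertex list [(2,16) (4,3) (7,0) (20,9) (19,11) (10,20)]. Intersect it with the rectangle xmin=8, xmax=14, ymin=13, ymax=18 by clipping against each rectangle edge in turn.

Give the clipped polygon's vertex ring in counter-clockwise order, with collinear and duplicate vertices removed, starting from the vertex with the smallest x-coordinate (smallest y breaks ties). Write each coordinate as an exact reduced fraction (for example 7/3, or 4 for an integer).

Clipped polygon: [(8,13) (14,13) (14,16) (12,18) (8,18)]

1. After x ≥ 8: [(8,19) (8,9/13) (20,9) (19,11) (10,20)]
2. After x ≤ 14: [(8,19) (8,9/13) (14,63/13) (14,16) (10,20)]
3. After y ≥ 13: [(8,19) (8,13) (14,13) (14,16) (10,20)]
4. After y ≤ 18: [(8,18) (8,13) (14,13) (14,16) (12,18)]
5. Canonical ring: [(8,13) (14,13) (14,16) (12,18) (8,18)]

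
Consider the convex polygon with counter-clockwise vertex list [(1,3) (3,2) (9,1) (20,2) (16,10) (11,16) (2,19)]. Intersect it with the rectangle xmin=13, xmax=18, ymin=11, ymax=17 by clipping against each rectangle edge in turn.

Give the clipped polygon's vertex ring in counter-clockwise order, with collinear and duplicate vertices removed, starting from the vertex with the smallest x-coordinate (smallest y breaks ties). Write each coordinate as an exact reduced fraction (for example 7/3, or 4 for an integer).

1. After x ≥ 13: [(13,15/11) (20,2) (16,10) (13,68/5)]
2. After x ≤ 18: [(13,15/11) (18,20/11) (18,6) (16,10) (13,68/5)]
3. After y ≥ 11: [(13,11) (91/6,11) (13,68/5)]
4. After y ≤ 17: [(13,11) (91/6,11) (13,68/5)]
5. Canonical ring: [(13,11) (91/6,11) (13,68/5)]

Clipped polygon: [(13,11) (91/6,11) (13,68/5)]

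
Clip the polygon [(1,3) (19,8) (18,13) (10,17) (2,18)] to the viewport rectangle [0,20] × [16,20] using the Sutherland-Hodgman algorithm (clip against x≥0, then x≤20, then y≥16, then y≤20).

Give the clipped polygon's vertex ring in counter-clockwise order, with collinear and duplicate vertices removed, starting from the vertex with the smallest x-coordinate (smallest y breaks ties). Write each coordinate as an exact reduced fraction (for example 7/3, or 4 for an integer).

Clipped polygon: [(28/15,16) (12,16) (10,17) (2,18)]

1. After x ≥ 0: [(1,3) (19,8) (18,13) (10,17) (2,18)]
2. After x ≤ 20: [(1,3) (19,8) (18,13) (10,17) (2,18)]
3. After y ≥ 16: [(28/15,16) (12,16) (10,17) (2,18)]
4. After y ≤ 20: [(28/15,16) (12,16) (10,17) (2,18)]
5. Canonical ring: [(28/15,16) (12,16) (10,17) (2,18)]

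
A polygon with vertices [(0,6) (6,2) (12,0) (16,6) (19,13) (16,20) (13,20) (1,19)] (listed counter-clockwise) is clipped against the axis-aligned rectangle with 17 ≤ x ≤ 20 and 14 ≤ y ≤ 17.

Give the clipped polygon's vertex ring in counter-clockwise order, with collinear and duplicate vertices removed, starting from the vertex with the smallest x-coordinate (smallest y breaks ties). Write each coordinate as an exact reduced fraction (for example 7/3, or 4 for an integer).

Clipped polygon: [(17,14) (130/7,14) (121/7,17) (17,17)]

1. After x ≥ 17: [(17,25/3) (19,13) (17,53/3)]
2. After x ≤ 20: [(17,25/3) (19,13) (17,53/3)]
3. After y ≥ 14: [(17,14) (130/7,14) (17,53/3)]
4. After y ≤ 17: [(17,17) (17,14) (130/7,14) (121/7,17)]
5. Canonical ring: [(17,14) (130/7,14) (121/7,17) (17,17)]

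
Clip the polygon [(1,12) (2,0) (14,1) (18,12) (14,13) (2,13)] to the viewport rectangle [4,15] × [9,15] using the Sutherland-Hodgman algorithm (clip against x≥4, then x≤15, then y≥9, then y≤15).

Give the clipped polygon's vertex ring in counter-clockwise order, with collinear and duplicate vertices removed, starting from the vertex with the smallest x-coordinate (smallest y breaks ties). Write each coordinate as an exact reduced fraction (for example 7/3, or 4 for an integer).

1. After x ≥ 4: [(4,1/6) (14,1) (18,12) (14,13) (4,13)]
2. After x ≤ 15: [(4,1/6) (14,1) (15,15/4) (15,51/4) (14,13) (4,13)]
3. After y ≥ 9: [(4,9) (15,9) (15,51/4) (14,13) (4,13)]
4. After y ≤ 15: [(4,9) (15,9) (15,51/4) (14,13) (4,13)]
5. Canonical ring: [(4,9) (15,9) (15,51/4) (14,13) (4,13)]

Clipped polygon: [(4,9) (15,9) (15,51/4) (14,13) (4,13)]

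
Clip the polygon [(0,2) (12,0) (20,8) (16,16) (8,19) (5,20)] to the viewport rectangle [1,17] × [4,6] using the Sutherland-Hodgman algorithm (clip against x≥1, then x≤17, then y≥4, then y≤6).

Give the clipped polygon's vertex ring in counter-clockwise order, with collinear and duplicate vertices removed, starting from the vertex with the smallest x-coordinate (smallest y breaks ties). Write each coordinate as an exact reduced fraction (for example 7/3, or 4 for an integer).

Clipped polygon: [(1,4) (16,4) (17,5) (17,6) (10/9,6) (1,28/5)]

1. After x ≥ 1: [(1,28/5) (1,11/6) (12,0) (20,8) (16,16) (8,19) (5,20)]
2. After x ≤ 17: [(1,28/5) (1,11/6) (12,0) (17,5) (17,14) (16,16) (8,19) (5,20)]
3. After y ≥ 4: [(1,28/5) (1,4) (16,4) (17,5) (17,14) (16,16) (8,19) (5,20)]
4. After y ≤ 6: [(10/9,6) (1,28/5) (1,4) (16,4) (17,5) (17,6)]
5. Canonical ring: [(1,4) (16,4) (17,5) (17,6) (10/9,6) (1,28/5)]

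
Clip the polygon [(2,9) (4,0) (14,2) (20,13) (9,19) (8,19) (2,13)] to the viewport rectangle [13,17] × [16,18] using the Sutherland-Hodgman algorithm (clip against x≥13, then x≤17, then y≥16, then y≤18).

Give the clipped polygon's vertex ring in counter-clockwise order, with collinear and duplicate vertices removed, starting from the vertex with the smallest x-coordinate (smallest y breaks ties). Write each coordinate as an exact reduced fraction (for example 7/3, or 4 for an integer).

1. After x ≥ 13: [(13,9/5) (14,2) (20,13) (13,185/11)]
2. After x ≤ 17: [(13,9/5) (14,2) (17,15/2) (17,161/11) (13,185/11)]
3. After y ≥ 16: [(13,16) (29/2,16) (13,185/11)]
4. After y ≤ 18: [(13,16) (29/2,16) (13,185/11)]
5. Canonical ring: [(13,16) (29/2,16) (13,185/11)]

Clipped polygon: [(13,16) (29/2,16) (13,185/11)]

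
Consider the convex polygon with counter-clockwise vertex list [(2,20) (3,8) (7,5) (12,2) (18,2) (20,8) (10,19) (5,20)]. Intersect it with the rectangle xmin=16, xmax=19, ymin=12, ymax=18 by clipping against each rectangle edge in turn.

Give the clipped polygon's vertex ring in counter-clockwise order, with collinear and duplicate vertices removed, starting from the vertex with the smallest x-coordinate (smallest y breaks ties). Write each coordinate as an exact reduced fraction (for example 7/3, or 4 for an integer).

Clipped polygon: [(16,12) (180/11,12) (16,62/5)]

1. After x ≥ 16: [(16,2) (18,2) (20,8) (16,62/5)]
2. After x ≤ 19: [(16,2) (18,2) (19,5) (19,91/10) (16,62/5)]
3. After y ≥ 12: [(16,12) (180/11,12) (16,62/5)]
4. After y ≤ 18: [(16,12) (180/11,12) (16,62/5)]
5. Canonical ring: [(16,12) (180/11,12) (16,62/5)]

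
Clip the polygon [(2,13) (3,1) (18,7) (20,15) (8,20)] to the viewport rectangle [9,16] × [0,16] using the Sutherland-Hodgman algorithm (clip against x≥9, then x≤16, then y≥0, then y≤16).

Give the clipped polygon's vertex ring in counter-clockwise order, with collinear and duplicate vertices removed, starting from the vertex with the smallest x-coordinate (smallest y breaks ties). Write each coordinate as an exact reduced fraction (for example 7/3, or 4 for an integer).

1. After x ≥ 9: [(9,17/5) (18,7) (20,15) (9,235/12)]
2. After x ≤ 16: [(9,17/5) (16,31/5) (16,50/3) (9,235/12)]
3. After y ≥ 0: [(9,17/5) (16,31/5) (16,50/3) (9,235/12)]
4. After y ≤ 16: [(9,16) (9,17/5) (16,31/5) (16,16)]
5. Canonical ring: [(9,17/5) (16,31/5) (16,16) (9,16)]

Clipped polygon: [(9,17/5) (16,31/5) (16,16) (9,16)]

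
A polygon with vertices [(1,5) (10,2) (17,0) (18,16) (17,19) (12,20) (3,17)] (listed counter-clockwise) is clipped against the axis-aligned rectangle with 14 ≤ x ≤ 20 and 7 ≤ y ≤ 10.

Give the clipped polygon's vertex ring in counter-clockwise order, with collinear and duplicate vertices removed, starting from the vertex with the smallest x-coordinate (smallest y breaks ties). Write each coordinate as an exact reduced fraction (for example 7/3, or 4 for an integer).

Clipped polygon: [(14,7) (279/16,7) (141/8,10) (14,10)]

1. After x ≥ 14: [(14,6/7) (17,0) (18,16) (17,19) (14,98/5)]
2. After x ≤ 20: [(14,6/7) (17,0) (18,16) (17,19) (14,98/5)]
3. After y ≥ 7: [(14,7) (279/16,7) (18,16) (17,19) (14,98/5)]
4. After y ≤ 10: [(14,10) (14,7) (279/16,7) (141/8,10)]
5. Canonical ring: [(14,7) (279/16,7) (141/8,10) (14,10)]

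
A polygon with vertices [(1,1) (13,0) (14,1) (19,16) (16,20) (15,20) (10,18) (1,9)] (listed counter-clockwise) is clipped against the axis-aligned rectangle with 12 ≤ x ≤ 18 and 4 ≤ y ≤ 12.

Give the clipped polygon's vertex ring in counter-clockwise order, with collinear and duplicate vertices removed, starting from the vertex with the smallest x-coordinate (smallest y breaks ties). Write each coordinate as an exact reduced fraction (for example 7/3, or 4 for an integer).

1. After x ≥ 12: [(12,1/12) (13,0) (14,1) (19,16) (16,20) (15,20) (12,94/5)]
2. After x ≤ 18: [(12,1/12) (13,0) (14,1) (18,13) (18,52/3) (16,20) (15,20) (12,94/5)]
3. After y ≥ 4: [(12,4) (15,4) (18,13) (18,52/3) (16,20) (15,20) (12,94/5)]
4. After y ≤ 12: [(12,12) (12,4) (15,4) (53/3,12)]
5. Canonical ring: [(12,4) (15,4) (53/3,12) (12,12)]

Clipped polygon: [(12,4) (15,4) (53/3,12) (12,12)]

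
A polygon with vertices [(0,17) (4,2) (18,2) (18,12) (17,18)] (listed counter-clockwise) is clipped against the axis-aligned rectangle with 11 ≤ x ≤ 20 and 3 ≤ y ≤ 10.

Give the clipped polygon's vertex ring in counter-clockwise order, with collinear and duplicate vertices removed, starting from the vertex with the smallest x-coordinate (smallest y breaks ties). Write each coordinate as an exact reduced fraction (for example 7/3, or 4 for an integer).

Clipped polygon: [(11,3) (18,3) (18,10) (11,10)]

1. After x ≥ 11: [(11,300/17) (11,2) (18,2) (18,12) (17,18)]
2. After x ≤ 20: [(11,300/17) (11,2) (18,2) (18,12) (17,18)]
3. After y ≥ 3: [(11,300/17) (11,3) (18,3) (18,12) (17,18)]
4. After y ≤ 10: [(11,10) (11,3) (18,3) (18,10)]
5. Canonical ring: [(11,3) (18,3) (18,10) (11,10)]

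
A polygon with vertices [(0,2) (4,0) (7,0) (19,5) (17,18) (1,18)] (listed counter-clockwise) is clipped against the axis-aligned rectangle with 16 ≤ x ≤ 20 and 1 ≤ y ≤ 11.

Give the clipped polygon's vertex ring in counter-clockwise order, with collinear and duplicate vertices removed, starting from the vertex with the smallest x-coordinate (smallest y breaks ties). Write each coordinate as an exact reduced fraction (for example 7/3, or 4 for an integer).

1. After x ≥ 16: [(16,15/4) (19,5) (17,18) (16,18)]
2. After x ≤ 20: [(16,15/4) (19,5) (17,18) (16,18)]
3. After y ≥ 1: [(16,15/4) (19,5) (17,18) (16,18)]
4. After y ≤ 11: [(16,11) (16,15/4) (19,5) (235/13,11)]
5. Canonical ring: [(16,15/4) (19,5) (235/13,11) (16,11)]

Clipped polygon: [(16,15/4) (19,5) (235/13,11) (16,11)]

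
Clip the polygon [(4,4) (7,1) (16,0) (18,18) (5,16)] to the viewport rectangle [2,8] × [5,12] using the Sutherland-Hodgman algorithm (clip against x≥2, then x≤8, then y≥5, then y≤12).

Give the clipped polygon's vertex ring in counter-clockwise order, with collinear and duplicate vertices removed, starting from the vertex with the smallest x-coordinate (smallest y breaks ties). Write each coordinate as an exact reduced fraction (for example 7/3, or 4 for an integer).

Clipped polygon: [(49/12,5) (8,5) (8,12) (14/3,12)]

1. After x ≥ 2: [(4,4) (7,1) (16,0) (18,18) (5,16)]
2. After x ≤ 8: [(4,4) (7,1) (8,8/9) (8,214/13) (5,16)]
3. After y ≥ 5: [(49/12,5) (8,5) (8,214/13) (5,16)]
4. After y ≤ 12: [(14/3,12) (49/12,5) (8,5) (8,12)]
5. Canonical ring: [(49/12,5) (8,5) (8,12) (14/3,12)]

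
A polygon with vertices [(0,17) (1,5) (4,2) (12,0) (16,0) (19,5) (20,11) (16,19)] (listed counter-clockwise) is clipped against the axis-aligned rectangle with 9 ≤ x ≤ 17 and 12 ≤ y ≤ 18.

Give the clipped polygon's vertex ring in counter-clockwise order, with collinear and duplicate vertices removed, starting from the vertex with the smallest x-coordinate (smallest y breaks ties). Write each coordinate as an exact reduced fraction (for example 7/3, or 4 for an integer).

1. After x ≥ 9: [(9,145/8) (9,3/4) (12,0) (16,0) (19,5) (20,11) (16,19)]
2. After x ≤ 17: [(9,145/8) (9,3/4) (12,0) (16,0) (17,5/3) (17,17) (16,19)]
3. After y ≥ 12: [(9,145/8) (9,12) (17,12) (17,17) (16,19)]
4. After y ≤ 18: [(9,18) (9,12) (17,12) (17,17) (33/2,18)]
5. Canonical ring: [(9,12) (17,12) (17,17) (33/2,18) (9,18)]

Clipped polygon: [(9,12) (17,12) (17,17) (33/2,18) (9,18)]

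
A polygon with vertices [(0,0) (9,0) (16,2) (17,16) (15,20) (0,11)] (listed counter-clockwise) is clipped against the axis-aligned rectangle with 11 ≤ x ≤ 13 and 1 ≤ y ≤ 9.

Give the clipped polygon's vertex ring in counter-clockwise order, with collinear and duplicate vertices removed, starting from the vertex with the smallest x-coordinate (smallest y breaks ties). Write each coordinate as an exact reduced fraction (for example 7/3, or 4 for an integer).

Clipped polygon: [(11,1) (25/2,1) (13,8/7) (13,9) (11,9)]

1. After x ≥ 11: [(11,4/7) (16,2) (17,16) (15,20) (11,88/5)]
2. After x ≤ 13: [(11,4/7) (13,8/7) (13,94/5) (11,88/5)]
3. After y ≥ 1: [(11,1) (25/2,1) (13,8/7) (13,94/5) (11,88/5)]
4. After y ≤ 9: [(11,9) (11,1) (25/2,1) (13,8/7) (13,9)]
5. Canonical ring: [(11,1) (25/2,1) (13,8/7) (13,9) (11,9)]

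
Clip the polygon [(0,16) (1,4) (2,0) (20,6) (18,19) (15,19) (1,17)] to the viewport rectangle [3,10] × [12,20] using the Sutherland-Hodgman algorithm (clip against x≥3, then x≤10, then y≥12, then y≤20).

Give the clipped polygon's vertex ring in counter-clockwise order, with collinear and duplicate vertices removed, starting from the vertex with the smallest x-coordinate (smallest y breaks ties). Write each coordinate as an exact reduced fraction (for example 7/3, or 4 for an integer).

Clipped polygon: [(3,12) (10,12) (10,128/7) (3,121/7)]

1. After x ≥ 3: [(3,1/3) (20,6) (18,19) (15,19) (3,121/7)]
2. After x ≤ 10: [(3,1/3) (10,8/3) (10,128/7) (3,121/7)]
3. After y ≥ 12: [(3,12) (10,12) (10,128/7) (3,121/7)]
4. After y ≤ 20: [(3,12) (10,12) (10,128/7) (3,121/7)]
5. Canonical ring: [(3,12) (10,12) (10,128/7) (3,121/7)]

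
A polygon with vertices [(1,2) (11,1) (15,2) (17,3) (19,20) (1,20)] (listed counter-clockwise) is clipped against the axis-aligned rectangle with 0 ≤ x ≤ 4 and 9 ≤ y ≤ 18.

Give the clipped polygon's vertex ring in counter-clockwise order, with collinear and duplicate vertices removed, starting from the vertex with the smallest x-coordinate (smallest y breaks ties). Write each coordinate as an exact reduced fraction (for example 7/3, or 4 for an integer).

1. After x ≥ 0: [(1,2) (11,1) (15,2) (17,3) (19,20) (1,20)]
2. After x ≤ 4: [(1,2) (4,17/10) (4,20) (1,20)]
3. After y ≥ 9: [(1,9) (4,9) (4,20) (1,20)]
4. After y ≤ 18: [(1,18) (1,9) (4,9) (4,18)]
5. Canonical ring: [(1,9) (4,9) (4,18) (1,18)]

Clipped polygon: [(1,9) (4,9) (4,18) (1,18)]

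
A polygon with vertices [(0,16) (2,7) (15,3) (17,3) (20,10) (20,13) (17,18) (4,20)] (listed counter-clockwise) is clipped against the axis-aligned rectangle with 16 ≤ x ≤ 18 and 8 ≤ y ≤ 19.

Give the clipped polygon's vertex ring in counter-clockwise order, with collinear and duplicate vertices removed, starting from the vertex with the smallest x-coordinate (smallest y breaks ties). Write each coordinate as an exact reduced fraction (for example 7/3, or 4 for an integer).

1. After x ≥ 16: [(16,3) (17,3) (20,10) (20,13) (17,18) (16,236/13)]
2. After x ≤ 18: [(16,3) (17,3) (18,16/3) (18,49/3) (17,18) (16,236/13)]
3. After y ≥ 8: [(16,8) (18,8) (18,49/3) (17,18) (16,236/13)]
4. After y ≤ 19: [(16,8) (18,8) (18,49/3) (17,18) (16,236/13)]
5. Canonical ring: [(16,8) (18,8) (18,49/3) (17,18) (16,236/13)]

Clipped polygon: [(16,8) (18,8) (18,49/3) (17,18) (16,236/13)]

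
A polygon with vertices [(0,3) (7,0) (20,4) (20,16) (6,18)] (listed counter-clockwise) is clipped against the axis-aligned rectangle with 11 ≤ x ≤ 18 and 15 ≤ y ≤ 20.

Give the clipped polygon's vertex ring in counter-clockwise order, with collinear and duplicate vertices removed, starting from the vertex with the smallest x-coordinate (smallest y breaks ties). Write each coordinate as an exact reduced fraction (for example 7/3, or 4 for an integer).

Clipped polygon: [(11,15) (18,15) (18,114/7) (11,121/7)]

1. After x ≥ 11: [(11,16/13) (20,4) (20,16) (11,121/7)]
2. After x ≤ 18: [(11,16/13) (18,44/13) (18,114/7) (11,121/7)]
3. After y ≥ 15: [(11,15) (18,15) (18,114/7) (11,121/7)]
4. After y ≤ 20: [(11,15) (18,15) (18,114/7) (11,121/7)]
5. Canonical ring: [(11,15) (18,15) (18,114/7) (11,121/7)]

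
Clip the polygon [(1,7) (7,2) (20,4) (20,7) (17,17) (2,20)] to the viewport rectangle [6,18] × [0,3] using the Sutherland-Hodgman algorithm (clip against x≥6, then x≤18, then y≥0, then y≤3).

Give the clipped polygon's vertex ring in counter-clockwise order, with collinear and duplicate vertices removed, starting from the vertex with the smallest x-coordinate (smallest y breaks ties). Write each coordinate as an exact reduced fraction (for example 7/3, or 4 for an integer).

1. After x ≥ 6: [(6,17/6) (7,2) (20,4) (20,7) (17,17) (6,96/5)]
2. After x ≤ 18: [(6,17/6) (7,2) (18,48/13) (18,41/3) (17,17) (6,96/5)]
3. After y ≥ 0: [(6,17/6) (7,2) (18,48/13) (18,41/3) (17,17) (6,96/5)]
4. After y ≤ 3: [(6,3) (6,17/6) (7,2) (27/2,3)]
5. Canonical ring: [(6,17/6) (7,2) (27/2,3) (6,3)]

Clipped polygon: [(6,17/6) (7,2) (27/2,3) (6,3)]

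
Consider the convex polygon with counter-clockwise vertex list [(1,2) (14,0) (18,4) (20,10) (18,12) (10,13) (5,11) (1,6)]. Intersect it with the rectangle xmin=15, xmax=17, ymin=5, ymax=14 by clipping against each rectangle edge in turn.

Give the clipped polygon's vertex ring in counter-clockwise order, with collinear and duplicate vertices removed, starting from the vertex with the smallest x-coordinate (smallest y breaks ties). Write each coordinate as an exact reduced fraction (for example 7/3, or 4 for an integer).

Clipped polygon: [(15,5) (17,5) (17,97/8) (15,99/8)]

1. After x ≥ 15: [(15,1) (18,4) (20,10) (18,12) (15,99/8)]
2. After x ≤ 17: [(15,1) (17,3) (17,97/8) (15,99/8)]
3. After y ≥ 5: [(15,5) (17,5) (17,97/8) (15,99/8)]
4. After y ≤ 14: [(15,5) (17,5) (17,97/8) (15,99/8)]
5. Canonical ring: [(15,5) (17,5) (17,97/8) (15,99/8)]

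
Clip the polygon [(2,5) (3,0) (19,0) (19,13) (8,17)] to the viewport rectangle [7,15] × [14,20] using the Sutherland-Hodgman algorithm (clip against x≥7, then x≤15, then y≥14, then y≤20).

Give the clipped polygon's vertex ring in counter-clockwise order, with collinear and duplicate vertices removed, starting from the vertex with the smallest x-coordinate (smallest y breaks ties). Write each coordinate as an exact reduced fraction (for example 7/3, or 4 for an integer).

1. After x ≥ 7: [(7,15) (7,0) (19,0) (19,13) (8,17)]
2. After x ≤ 15: [(7,15) (7,0) (15,0) (15,159/11) (8,17)]
3. After y ≥ 14: [(7,15) (7,14) (15,14) (15,159/11) (8,17)]
4. After y ≤ 20: [(7,15) (7,14) (15,14) (15,159/11) (8,17)]
5. Canonical ring: [(7,14) (15,14) (15,159/11) (8,17) (7,15)]

Clipped polygon: [(7,14) (15,14) (15,159/11) (8,17) (7,15)]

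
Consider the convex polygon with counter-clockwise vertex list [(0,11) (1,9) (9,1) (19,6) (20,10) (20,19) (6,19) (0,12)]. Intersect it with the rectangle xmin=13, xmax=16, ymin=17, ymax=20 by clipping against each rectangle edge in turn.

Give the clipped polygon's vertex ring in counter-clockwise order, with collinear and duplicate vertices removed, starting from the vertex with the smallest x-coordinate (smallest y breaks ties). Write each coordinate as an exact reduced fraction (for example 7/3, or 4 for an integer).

1. After x ≥ 13: [(13,3) (19,6) (20,10) (20,19) (13,19)]
2. After x ≤ 16: [(13,3) (16,9/2) (16,19) (13,19)]
3. After y ≥ 17: [(13,17) (16,17) (16,19) (13,19)]
4. After y ≤ 20: [(13,17) (16,17) (16,19) (13,19)]
5. Canonical ring: [(13,17) (16,17) (16,19) (13,19)]

Clipped polygon: [(13,17) (16,17) (16,19) (13,19)]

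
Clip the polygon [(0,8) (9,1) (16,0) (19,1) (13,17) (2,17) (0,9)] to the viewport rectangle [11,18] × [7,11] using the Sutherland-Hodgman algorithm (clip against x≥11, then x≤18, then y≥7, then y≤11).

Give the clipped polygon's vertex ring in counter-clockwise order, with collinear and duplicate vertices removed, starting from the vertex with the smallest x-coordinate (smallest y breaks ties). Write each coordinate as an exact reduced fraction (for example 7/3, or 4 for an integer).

1. After x ≥ 11: [(11,5/7) (16,0) (19,1) (13,17) (11,17)]
2. After x ≤ 18: [(11,5/7) (16,0) (18,2/3) (18,11/3) (13,17) (11,17)]
3. After y ≥ 7: [(11,7) (67/4,7) (13,17) (11,17)]
4. After y ≤ 11: [(11,11) (11,7) (67/4,7) (61/4,11)]
5. Canonical ring: [(11,7) (67/4,7) (61/4,11) (11,11)]

Clipped polygon: [(11,7) (67/4,7) (61/4,11) (11,11)]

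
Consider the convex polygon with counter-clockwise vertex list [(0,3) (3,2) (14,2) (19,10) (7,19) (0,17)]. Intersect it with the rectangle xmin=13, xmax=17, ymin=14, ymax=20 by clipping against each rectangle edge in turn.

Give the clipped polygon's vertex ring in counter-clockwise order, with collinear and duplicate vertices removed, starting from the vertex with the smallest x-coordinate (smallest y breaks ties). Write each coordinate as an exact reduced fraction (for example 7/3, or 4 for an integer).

1. After x ≥ 13: [(13,2) (14,2) (19,10) (13,29/2)]
2. After x ≤ 17: [(13,2) (14,2) (17,34/5) (17,23/2) (13,29/2)]
3. After y ≥ 14: [(13,14) (41/3,14) (13,29/2)]
4. After y ≤ 20: [(13,14) (41/3,14) (13,29/2)]
5. Canonical ring: [(13,14) (41/3,14) (13,29/2)]

Clipped polygon: [(13,14) (41/3,14) (13,29/2)]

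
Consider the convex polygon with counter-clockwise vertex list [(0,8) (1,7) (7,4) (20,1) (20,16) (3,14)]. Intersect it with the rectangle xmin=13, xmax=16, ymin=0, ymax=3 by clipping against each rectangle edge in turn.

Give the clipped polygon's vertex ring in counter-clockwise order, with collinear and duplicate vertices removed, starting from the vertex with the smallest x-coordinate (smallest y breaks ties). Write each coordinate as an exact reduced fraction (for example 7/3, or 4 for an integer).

Clipped polygon: [(13,34/13) (16,25/13) (16,3) (13,3)]

1. After x ≥ 13: [(13,34/13) (20,1) (20,16) (13,258/17)]
2. After x ≤ 16: [(13,34/13) (16,25/13) (16,264/17) (13,258/17)]
3. After y ≥ 0: [(13,34/13) (16,25/13) (16,264/17) (13,258/17)]
4. After y ≤ 3: [(13,3) (13,34/13) (16,25/13) (16,3)]
5. Canonical ring: [(13,34/13) (16,25/13) (16,3) (13,3)]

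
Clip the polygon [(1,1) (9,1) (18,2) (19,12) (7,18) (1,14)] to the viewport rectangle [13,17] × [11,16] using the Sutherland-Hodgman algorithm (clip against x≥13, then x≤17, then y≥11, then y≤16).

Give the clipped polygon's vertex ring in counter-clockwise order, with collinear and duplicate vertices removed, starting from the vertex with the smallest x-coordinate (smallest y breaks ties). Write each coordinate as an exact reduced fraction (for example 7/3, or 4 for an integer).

1. After x ≥ 13: [(13,13/9) (18,2) (19,12) (13,15)]
2. After x ≤ 17: [(13,13/9) (17,17/9) (17,13) (13,15)]
3. After y ≥ 11: [(13,11) (17,11) (17,13) (13,15)]
4. After y ≤ 16: [(13,11) (17,11) (17,13) (13,15)]
5. Canonical ring: [(13,11) (17,11) (17,13) (13,15)]

Clipped polygon: [(13,11) (17,11) (17,13) (13,15)]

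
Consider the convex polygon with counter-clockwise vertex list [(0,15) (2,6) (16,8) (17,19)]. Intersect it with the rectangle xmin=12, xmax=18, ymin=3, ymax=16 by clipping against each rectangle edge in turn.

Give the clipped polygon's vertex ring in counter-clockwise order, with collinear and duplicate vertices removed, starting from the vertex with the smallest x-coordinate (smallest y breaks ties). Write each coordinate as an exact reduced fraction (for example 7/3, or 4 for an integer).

Clipped polygon: [(12,52/7) (16,8) (184/11,16) (12,16)]

1. After x ≥ 12: [(12,303/17) (12,52/7) (16,8) (17,19)]
2. After x ≤ 18: [(12,303/17) (12,52/7) (16,8) (17,19)]
3. After y ≥ 3: [(12,303/17) (12,52/7) (16,8) (17,19)]
4. After y ≤ 16: [(12,16) (12,52/7) (16,8) (184/11,16)]
5. Canonical ring: [(12,52/7) (16,8) (184/11,16) (12,16)]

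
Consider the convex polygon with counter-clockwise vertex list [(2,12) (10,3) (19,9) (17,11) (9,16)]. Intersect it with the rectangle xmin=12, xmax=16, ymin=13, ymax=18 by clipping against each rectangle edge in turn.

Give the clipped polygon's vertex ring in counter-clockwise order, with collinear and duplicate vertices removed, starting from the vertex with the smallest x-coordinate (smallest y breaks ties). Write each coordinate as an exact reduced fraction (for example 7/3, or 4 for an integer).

Clipped polygon: [(12,13) (69/5,13) (12,113/8)]

1. After x ≥ 12: [(12,13/3) (19,9) (17,11) (12,113/8)]
2. After x ≤ 16: [(12,13/3) (16,7) (16,93/8) (12,113/8)]
3. After y ≥ 13: [(12,13) (69/5,13) (12,113/8)]
4. After y ≤ 18: [(12,13) (69/5,13) (12,113/8)]
5. Canonical ring: [(12,13) (69/5,13) (12,113/8)]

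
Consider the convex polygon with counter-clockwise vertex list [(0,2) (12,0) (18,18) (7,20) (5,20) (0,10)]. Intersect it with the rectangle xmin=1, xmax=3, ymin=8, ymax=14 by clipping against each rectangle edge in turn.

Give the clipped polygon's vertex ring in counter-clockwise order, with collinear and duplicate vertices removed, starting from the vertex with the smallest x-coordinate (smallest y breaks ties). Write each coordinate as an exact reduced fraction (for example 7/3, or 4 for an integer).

1. After x ≥ 1: [(1,11/6) (12,0) (18,18) (7,20) (5,20) (1,12)]
2. After x ≤ 3: [(1,11/6) (3,3/2) (3,16) (1,12)]
3. After y ≥ 8: [(1,8) (3,8) (3,16) (1,12)]
4. After y ≤ 14: [(1,8) (3,8) (3,14) (2,14) (1,12)]
5. Canonical ring: [(1,8) (3,8) (3,14) (2,14) (1,12)]

Clipped polygon: [(1,8) (3,8) (3,14) (2,14) (1,12)]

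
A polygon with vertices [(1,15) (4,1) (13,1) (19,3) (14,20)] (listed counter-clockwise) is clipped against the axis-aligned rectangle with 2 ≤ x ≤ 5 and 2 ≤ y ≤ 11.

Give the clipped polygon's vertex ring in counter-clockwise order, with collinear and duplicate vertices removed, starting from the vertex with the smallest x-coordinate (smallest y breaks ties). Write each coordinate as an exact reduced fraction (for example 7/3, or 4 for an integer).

1. After x ≥ 2: [(2,200/13) (2,31/3) (4,1) (13,1) (19,3) (14,20)]
2. After x ≤ 5: [(5,215/13) (2,200/13) (2,31/3) (4,1) (5,1)]
3. After y ≥ 2: [(5,2) (5,215/13) (2,200/13) (2,31/3) (53/14,2)]
4. After y ≤ 11: [(5,2) (5,11) (2,11) (2,31/3) (53/14,2)]
5. Canonical ring: [(2,31/3) (53/14,2) (5,2) (5,11) (2,11)]

Clipped polygon: [(2,31/3) (53/14,2) (5,2) (5,11) (2,11)]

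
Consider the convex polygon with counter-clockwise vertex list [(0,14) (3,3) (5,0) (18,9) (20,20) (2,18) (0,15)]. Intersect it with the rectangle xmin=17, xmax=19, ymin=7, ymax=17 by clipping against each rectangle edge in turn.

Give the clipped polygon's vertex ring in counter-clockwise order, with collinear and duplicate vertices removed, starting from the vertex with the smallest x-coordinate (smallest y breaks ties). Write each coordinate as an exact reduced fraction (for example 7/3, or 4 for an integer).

Clipped polygon: [(17,108/13) (18,9) (19,29/2) (19,17) (17,17)]

1. After x ≥ 17: [(17,108/13) (18,9) (20,20) (17,59/3)]
2. After x ≤ 19: [(17,108/13) (18,9) (19,29/2) (19,179/9) (17,59/3)]
3. After y ≥ 7: [(17,108/13) (18,9) (19,29/2) (19,179/9) (17,59/3)]
4. After y ≤ 17: [(17,17) (17,108/13) (18,9) (19,29/2) (19,17)]
5. Canonical ring: [(17,108/13) (18,9) (19,29/2) (19,17) (17,17)]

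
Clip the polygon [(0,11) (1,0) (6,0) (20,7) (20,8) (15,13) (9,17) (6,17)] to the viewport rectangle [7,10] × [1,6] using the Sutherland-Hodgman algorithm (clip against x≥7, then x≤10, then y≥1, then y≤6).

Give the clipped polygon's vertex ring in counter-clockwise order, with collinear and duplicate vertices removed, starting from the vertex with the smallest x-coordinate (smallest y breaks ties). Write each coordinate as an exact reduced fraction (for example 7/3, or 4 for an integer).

Clipped polygon: [(7,1) (8,1) (10,2) (10,6) (7,6)]

1. After x ≥ 7: [(7,1/2) (20,7) (20,8) (15,13) (9,17) (7,17)]
2. After x ≤ 10: [(7,1/2) (10,2) (10,49/3) (9,17) (7,17)]
3. After y ≥ 1: [(7,1) (8,1) (10,2) (10,49/3) (9,17) (7,17)]
4. After y ≤ 6: [(7,6) (7,1) (8,1) (10,2) (10,6)]
5. Canonical ring: [(7,1) (8,1) (10,2) (10,6) (7,6)]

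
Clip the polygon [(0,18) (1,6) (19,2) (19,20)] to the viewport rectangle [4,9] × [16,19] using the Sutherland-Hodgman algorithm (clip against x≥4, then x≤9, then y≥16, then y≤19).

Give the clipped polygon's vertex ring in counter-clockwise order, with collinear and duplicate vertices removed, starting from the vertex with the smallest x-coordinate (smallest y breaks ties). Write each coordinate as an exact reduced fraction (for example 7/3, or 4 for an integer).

Clipped polygon: [(4,16) (9,16) (9,360/19) (4,350/19)]

1. After x ≥ 4: [(4,350/19) (4,16/3) (19,2) (19,20)]
2. After x ≤ 9: [(9,360/19) (4,350/19) (4,16/3) (9,38/9)]
3. After y ≥ 16: [(9,16) (9,360/19) (4,350/19) (4,16)]
4. After y ≤ 19: [(9,16) (9,360/19) (4,350/19) (4,16)]
5. Canonical ring: [(4,16) (9,16) (9,360/19) (4,350/19)]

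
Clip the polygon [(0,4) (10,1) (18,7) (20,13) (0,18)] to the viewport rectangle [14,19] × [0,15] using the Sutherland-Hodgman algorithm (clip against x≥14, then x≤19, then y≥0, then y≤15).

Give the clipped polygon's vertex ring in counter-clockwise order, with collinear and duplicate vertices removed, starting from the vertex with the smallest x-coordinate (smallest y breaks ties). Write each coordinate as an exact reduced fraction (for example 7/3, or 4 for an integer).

1. After x ≥ 14: [(14,4) (18,7) (20,13) (14,29/2)]
2. After x ≤ 19: [(14,4) (18,7) (19,10) (19,53/4) (14,29/2)]
3. After y ≥ 0: [(14,4) (18,7) (19,10) (19,53/4) (14,29/2)]
4. After y ≤ 15: [(14,4) (18,7) (19,10) (19,53/4) (14,29/2)]
5. Canonical ring: [(14,4) (18,7) (19,10) (19,53/4) (14,29/2)]

Clipped polygon: [(14,4) (18,7) (19,10) (19,53/4) (14,29/2)]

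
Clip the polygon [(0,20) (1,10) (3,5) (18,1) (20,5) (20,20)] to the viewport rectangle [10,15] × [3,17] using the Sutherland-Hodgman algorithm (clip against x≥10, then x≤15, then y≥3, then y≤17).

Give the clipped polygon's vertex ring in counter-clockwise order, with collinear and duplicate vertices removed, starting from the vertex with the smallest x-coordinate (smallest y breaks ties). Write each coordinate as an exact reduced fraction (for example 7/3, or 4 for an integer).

1. After x ≥ 10: [(10,20) (10,47/15) (18,1) (20,5) (20,20)]
2. After x ≤ 15: [(15,20) (10,20) (10,47/15) (15,9/5)]
3. After y ≥ 3: [(15,3) (15,20) (10,20) (10,47/15) (21/2,3)]
4. After y ≤ 17: [(15,3) (15,17) (10,17) (10,47/15) (21/2,3)]
5. Canonical ring: [(10,47/15) (21/2,3) (15,3) (15,17) (10,17)]

Clipped polygon: [(10,47/15) (21/2,3) (15,3) (15,17) (10,17)]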